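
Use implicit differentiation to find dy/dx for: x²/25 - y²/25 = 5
Differentiate both sides with respect to x, treating y as y(x). By the chain rule, any term containing y contributes a factor of y' = dy/dx when we differentiate it.

Move every term to one side and write the relation as F(x, y) = 0. Term by term,
  d/dx[x^2/25] = 2x/25
  d/dx[-y^2/25] = -2y·y'/25
  d/dx[-5] = 0

The pieces without y' make up ∂F/∂x and the coefficient of y' is ∂F/∂y:
  ∂F/∂x = 2x/25,
  ∂F/∂y = -2y/25.

Since d/dx[F] = ∂F/∂x + (∂F/∂y)·y' = 0, solve for y':
  (∂F/∂y)·y' = -∂F/∂x
  dy/dx = -(∂F/∂x)/(∂F/∂y) = -(2x/25)/(-2y/25) = x/y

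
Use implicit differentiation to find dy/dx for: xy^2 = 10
Apply d/dx to both sides, remembering that y depends on x. Each occurrence of y therefore brings in a y' = dy/dx via the chain rule.

With F(x, y) equal to the left-hand side minus the right, differentiate F term by term:
  d/dx[xy^2] = 2xy·y' + y^2
  d/dx[-10] = 0
Adding these up, d/dx[F] = 0 becomes
  (y^2) + (2xy)·y' = 0,
so isolating y',
  dy/dx = -(y^2)/(2xy) = -y/(2x)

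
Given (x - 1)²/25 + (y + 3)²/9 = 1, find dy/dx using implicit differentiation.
Differentiate both sides with respect to x, treating y as y(x). By the chain rule, any term containing y contributes a factor of y' = dy/dx when we differentiate it.

Move every term to one side and write the relation as F(x, y) = 0. Term by term,
  d/dx[(x - 1)^2/25] = 2x/25 - 2/25
  d/dx[(y + 3)^2/9] = 2·y'(y + 3)/9
  d/dx[-1] = 0

The pieces without y' make up ∂F/∂x and the coefficient of y' is ∂F/∂y:
  ∂F/∂x = 2x/25 - 2/25,
  ∂F/∂y = 2y/9 + 2/3.

Since d/dx[F] = ∂F/∂x + (∂F/∂y)·y' = 0, solve for y':
  (∂F/∂y)·y' = -∂F/∂x
  dy/dx = -(∂F/∂x)/(∂F/∂y) = -(2x/25 - 2/25)/(2y/9 + 2/3)
        = -(2(x - 1)/25)/(2(y + 3)/9) = 9(1 - x)/(25(y + 3))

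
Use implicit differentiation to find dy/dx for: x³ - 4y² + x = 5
Differentiate the relation implicitly: treat y = y(x) and apply the chain rule, so every y-derivative picks up a y' = dy/dx factor.

With everything moved to the left-hand side, differentiate term by term:
  d/dx[x^3] = 3x^2
  d/dx[x] = 1
  d/dx[-4y^2] = -8y·y'
  d/dx[-5] = 0

Separating the contributions that come from x directly and those that come through y:
  without y':      3x^2 + 1
  multiplying y':  -8y

so (3x^2 + 1) + (-8y)·y' = 0, and therefore
  dy/dx = -(3x^2 + 1)/(-8y) = (3x^2 + 1)/(8y)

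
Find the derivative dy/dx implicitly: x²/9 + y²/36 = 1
Apply d/dx to both sides, remembering that y depends on x. Each occurrence of y therefore brings in a y' = dy/dx via the chain rule.

With F(x, y) equal to the left-hand side minus the right, differentiate F term by term:
  d/dx[x^2/9] = 2x/9
  d/dx[y^2/36] = y·y'/18
  d/dx[-1] = 0
Adding these up, d/dx[F] = 0 becomes
  (2x/9) + (y/18)·y' = 0,
so isolating y',
  dy/dx = -(2x/9)/(y/18) = -4x/y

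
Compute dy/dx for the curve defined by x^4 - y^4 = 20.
Apply d/dx to both sides, remembering that y depends on x. Each occurrence of y therefore brings in a y' = dy/dx via the chain rule.

With F(x, y) equal to the left-hand side minus the right, differentiate F term by term:
  d/dx[x^4] = 4x^3
  d/dx[-y^4] = -4y^3·y'
  d/dx[-20] = 0
Adding these up, d/dx[F] = 0 becomes
  (4x^3) + (-4y^3)·y' = 0,
so isolating y',
  dy/dx = -(4x^3)/(-4y^3) = x^3/y^3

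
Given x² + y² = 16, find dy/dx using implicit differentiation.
Take d/dx of both sides. Since y is implicitly a function of x, the chain rule attaches a y' = dy/dx factor whenever we differentiate through y.

Set F(x, y) = (left side) − (right side), so the curve is F = 0. Differentiating each term of F:
  d/dx[x^2] = 2x
  d/dx[y^2] = 2y·y'
  d/dx[-16] = 0

Collecting, the y'-free part is the partial derivative in x and the y' coefficient is the partial derivative in y:
  ∂F/∂x = 2x
  ∂F/∂y = 2y

so d/dx[F(x, y(x))] = ∂F/∂x + (∂F/∂y)·y' = 0. Rearranging,
  dy/dx = -(∂F/∂x)/(∂F/∂y) = -(2x)/(2y) = -x/y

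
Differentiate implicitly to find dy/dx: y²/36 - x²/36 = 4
Differentiate the relation implicitly: treat y = y(x) and apply the chain rule, so every y-derivative picks up a y' = dy/dx factor.

With everything moved to the left-hand side, differentiate term by term:
  d/dx[-x^2/36] = -x/18
  d/dx[y^2/36] = y·y'/18
  d/dx[-4] = 0

Separating the contributions that come from x directly and those that come through y:
  without y':      -x/18
  multiplying y':  y/18

so (-x/18) + (y/18)·y' = 0, and therefore
  dy/dx = -(-x/18)/(y/18) = x/y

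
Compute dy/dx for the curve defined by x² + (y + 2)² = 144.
Differentiate the relation implicitly: treat y = y(x) and apply the chain rule, so every y-derivative picks up a y' = dy/dx factor.

With everything moved to the left-hand side, differentiate term by term:
  d/dx[x^2] = 2x
  d/dx[(y + 2)^2] = 2·y'(y + 2)
  d/dx[-144] = 0

Separating the contributions that come from x directly and those that come through y:
  without y':      2x
  multiplying y':  2y + 4

so (2x) + (2y + 4)·y' = 0, and therefore
  dy/dx = -(2x)/(2y + 4) = -x/(y + 2)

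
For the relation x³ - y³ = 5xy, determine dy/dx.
Apply d/dx to both sides, remembering that y depends on x. Each occurrence of y therefore brings in a y' = dy/dx via the chain rule.

With F(x, y) equal to the left-hand side minus the right, differentiate F term by term:
  d/dx[x^3] = 3x^2
  d/dx[-5xy] = -5x·y' - 5y
  d/dx[-y^3] = -3y^2·y'
Adding these up, d/dx[F] = 0 becomes
  (3x^2 - 5y) + (-5x - 3y^2)·y' = 0,
so isolating y',
  dy/dx = -(3x^2 - 5y)/(-5x - 3y^2) = (3x^2 - 5y)/(5x + 3y^2)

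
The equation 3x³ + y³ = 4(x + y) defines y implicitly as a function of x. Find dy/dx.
Apply d/dx to both sides, remembering that y depends on x. Each occurrence of y therefore brings in a y' = dy/dx via the chain rule.

With F(x, y) equal to the left-hand side minus the right, differentiate F term by term:
  d/dx[3x^3] = 9x^2
  d/dx[-4x] = -4
  d/dx[y^3] = 3y^2·y'
  d/dx[-4y] = -4·y'
Adding these up, d/dx[F] = 0 becomes
  (9x^2 - 4) + (3y^2 - 4)·y' = 0,
so isolating y',
  dy/dx = -(9x^2 - 4)/(3y^2 - 4) = (4 - 9x^2)/(3y^2 - 4)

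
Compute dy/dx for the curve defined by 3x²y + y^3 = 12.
Differentiate both sides with respect to x, treating y as y(x). By the chain rule, any term containing y contributes a factor of y' = dy/dx when we differentiate it.

Move every term to one side and write the relation as F(x, y) = 0. Term by term,
  d/dx[3x^2y] = 3x^2·y' + 6xy
  d/dx[y^3] = 3y^2·y'
  d/dx[-12] = 0

The pieces without y' make up ∂F/∂x and the coefficient of y' is ∂F/∂y:
  ∂F/∂x = 6xy,
  ∂F/∂y = 3x^2 + 3y^2.

Since d/dx[F] = ∂F/∂x + (∂F/∂y)·y' = 0, solve for y':
  (∂F/∂y)·y' = -∂F/∂x
  dy/dx = -(∂F/∂x)/(∂F/∂y) = -(6xy)/(3x^2 + 3y^2) = -2xy/(x^2 + y^2)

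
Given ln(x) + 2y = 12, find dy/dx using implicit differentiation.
Differentiate the relation implicitly: treat y = y(x) and apply the chain rule, so every y-derivative picks up a y' = dy/dx factor.

With everything moved to the left-hand side, differentiate term by term:
  d/dx[2y] = 2·y'
  d/dx[ln(x)] = 1/x
  d/dx[-12] = 0

Separating the contributions that come from x directly and those that come through y:
  without y':      1/x
  multiplying y':  2

so (1/x) + (2)·y' = 0, and therefore
  dy/dx = -(1/x)/(2) = -1/(2x)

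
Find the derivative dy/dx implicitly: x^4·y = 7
Apply d/dx to both sides, remembering that y depends on x. Each occurrence of y therefore brings in a y' = dy/dx via the chain rule.

With F(x, y) equal to the left-hand side minus the right, differentiate F term by term:
  d/dx[x^4y] = x^4·y' + 4x^3y
  d/dx[-7] = 0
Adding these up, d/dx[F] = 0 becomes
  (4x^3y) + (x^4)·y' = 0,
so isolating y',
  dy/dx = -(4x^3y)/(x^4) = -4y/x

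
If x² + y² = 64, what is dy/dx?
Differentiate both sides with respect to x, treating y as y(x). By the chain rule, any term containing y contributes a factor of y' = dy/dx when we differentiate it.

Move every term to one side and write the relation as F(x, y) = 0. Term by term,
  d/dx[x^2] = 2x
  d/dx[y^2] = 2y·y'
  d/dx[-64] = 0

The pieces without y' make up ∂F/∂x and the coefficient of y' is ∂F/∂y:
  ∂F/∂x = 2x,
  ∂F/∂y = 2y.

Since d/dx[F] = ∂F/∂x + (∂F/∂y)·y' = 0, solve for y':
  (∂F/∂y)·y' = -∂F/∂x
  dy/dx = -(∂F/∂x)/(∂F/∂y) = -(2x)/(2y) = -x/y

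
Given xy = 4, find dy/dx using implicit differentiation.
Take d/dx of both sides. Since y is implicitly a function of x, the chain rule attaches a y' = dy/dx factor whenever we differentiate through y.

Set F(x, y) = (left side) − (right side), so the curve is F = 0. Differentiating each term of F:
  d/dx[xy] = x·y' + y
  d/dx[-4] = 0

Collecting, the y'-free part is the partial derivative in x and the y' coefficient is the partial derivative in y:
  ∂F/∂x = y
  ∂F/∂y = x

so d/dx[F(x, y(x))] = ∂F/∂x + (∂F/∂y)·y' = 0. Rearranging,
  dy/dx = -(∂F/∂x)/(∂F/∂y) = -(y)/(x) = -y/x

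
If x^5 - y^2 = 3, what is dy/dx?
Differentiate the relation implicitly: treat y = y(x) and apply the chain rule, so every y-derivative picks up a y' = dy/dx factor.

With everything moved to the left-hand side, differentiate term by term:
  d/dx[x^5] = 5x^4
  d/dx[-y^2] = -2y·y'
  d/dx[-3] = 0

Separating the contributions that come from x directly and those that come through y:
  without y':      5x^4
  multiplying y':  -2y

so (5x^4) + (-2y)·y' = 0, and therefore
  dy/dx = -(5x^4)/(-2y) = 5x^4/(2y)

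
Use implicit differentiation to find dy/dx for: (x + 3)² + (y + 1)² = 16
Differentiate both sides with respect to x, treating y as y(x). By the chain rule, any term containing y contributes a factor of y' = dy/dx when we differentiate it.

Move every term to one side and write the relation as F(x, y) = 0. Term by term,
  d/dx[(x + 3)^2] = 2x + 6
  d/dx[(y + 1)^2] = 2·y'(y + 1)
  d/dx[-16] = 0

The pieces without y' make up ∂F/∂x and the coefficient of y' is ∂F/∂y:
  ∂F/∂x = 2x + 6,
  ∂F/∂y = 2y + 2.

Since d/dx[F] = ∂F/∂x + (∂F/∂y)·y' = 0, solve for y':
  (∂F/∂y)·y' = -∂F/∂x
  dy/dx = -(∂F/∂x)/(∂F/∂y) = -(2x + 6)/(2y + 2) = (-x - 3)/(y + 1)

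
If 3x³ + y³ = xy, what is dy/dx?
Differentiate both sides with respect to x, treating y as y(x). By the chain rule, any term containing y contributes a factor of y' = dy/dx when we differentiate it.

Move every term to one side and write the relation as F(x, y) = 0. Term by term,
  d/dx[3x^3] = 9x^2
  d/dx[-xy] = -x·y' - y
  d/dx[y^3] = 3y^2·y'

The pieces without y' make up ∂F/∂x and the coefficient of y' is ∂F/∂y:
  ∂F/∂x = 9x^2 - y,
  ∂F/∂y = -x + 3y^2.

Since d/dx[F] = ∂F/∂x + (∂F/∂y)·y' = 0, solve for y':
  (∂F/∂y)·y' = -∂F/∂x
  dy/dx = -(∂F/∂x)/(∂F/∂y) = -(9x^2 - y)/(-x + 3y^2) = (9x^2 - y)/(x - 3y^2)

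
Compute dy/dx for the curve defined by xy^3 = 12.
Apply d/dx to both sides, remembering that y depends on x. Each occurrence of y therefore brings in a y' = dy/dx via the chain rule.

With F(x, y) equal to the left-hand side minus the right, differentiate F term by term:
  d/dx[xy^3] = 3xy^2·y' + y^3
  d/dx[-12] = 0
Adding these up, d/dx[F] = 0 becomes
  (y^3) + (3xy^2)·y' = 0,
so isolating y',
  dy/dx = -(y^3)/(3xy^2) = -y/(3x)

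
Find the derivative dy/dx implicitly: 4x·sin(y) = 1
Apply d/dx to both sides, remembering that y depends on x. Each occurrence of y therefore brings in a y' = dy/dx via the chain rule.

With F(x, y) equal to the left-hand side minus the right, differentiate F term by term:
  d/dx[4x·sin(y)] = 4x·y'·cos(y) + 4sin(y)
  d/dx[-1] = 0
Adding these up, d/dx[F] = 0 becomes
  (4sin(y)) + (4x·cos(y))·y' = 0,
so isolating y',
  dy/dx = -(4sin(y))/(4x·cos(y)) = -tan(y)/x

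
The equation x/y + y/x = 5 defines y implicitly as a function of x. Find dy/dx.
Differentiate the relation implicitly: treat y = y(x) and apply the chain rule, so every y-derivative picks up a y' = dy/dx factor.

With everything moved to the left-hand side, differentiate term by term:
  d/dx[x/y] = -x·y'/y^2 + 1/y
  d/dx[y/x] = y'/x - y/x^2
  d/dx[-5] = 0

Separating the contributions that come from x directly and those that come through y:
  without y':      1/y - y/x^2
  multiplying y':  -x/y^2 + 1/x

so (1/y - y/x^2) + (-x/y^2 + 1/x)·y' = 0, and therefore
  dy/dx = -(1/y - y/x^2)/(-x/y^2 + 1/x)
        = -((x - y)(x + y)/(x^2y))/(-(x - y)(x + y)/(xy^2)) = y/x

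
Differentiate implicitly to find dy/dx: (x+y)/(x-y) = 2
Differentiate the relation implicitly: treat y = y(x) and apply the chain rule, so every y-derivative picks up a y' = dy/dx factor.

With everything moved to the left-hand side, differentiate term by term:
  d/dx[(x + y)/(x - y)] = (y' + 1)/(x - y) + (x + y)(y' - 1)/(x - y)^2
  d/dx[-2] = 0

Separating the contributions that come from x directly and those that come through y:
  without y':      1/(x - y) - (x + y)/(x - y)^2
  multiplying y':  1/(x - y) + (x + y)/(x - y)^2

so (1/(x - y) - (x + y)/(x - y)^2) + (1/(x - y) + (x + y)/(x - y)^2)·y' = 0, and therefore
  dy/dx = -(1/(x - y) - (x + y)/(x - y)^2)/(1/(x - y) + (x + y)/(x - y)^2)
        = -(-2y/(x - y)^2)/(2x/(x - y)^2) = y/x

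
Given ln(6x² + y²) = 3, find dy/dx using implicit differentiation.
Apply d/dx to both sides, remembering that y depends on x. Each occurrence of y therefore brings in a y' = dy/dx via the chain rule.

With F(x, y) equal to the left-hand side minus the right, differentiate F term by term:
  d/dx[ln(6x^2 + y^2)] = (12x + 2y·y')/(6x^2 + y^2)
  d/dx[-3] = 0
Adding these up, d/dx[F] = 0 becomes
  (12x/(6x^2 + y^2)) + (2y/(6x^2 + y^2))·y' = 0,
so isolating y',
  dy/dx = -(12x/(6x^2 + y^2))/(2y/(6x^2 + y^2)) = -6x/y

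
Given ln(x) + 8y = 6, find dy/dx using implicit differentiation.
Differentiate the relation implicitly: treat y = y(x) and apply the chain rule, so every y-derivative picks up a y' = dy/dx factor.

With everything moved to the left-hand side, differentiate term by term:
  d/dx[8y] = 8·y'
  d/dx[ln(x)] = 1/x
  d/dx[-6] = 0

Separating the contributions that come from x directly and those that come through y:
  without y':      1/x
  multiplying y':  8

so (1/x) + (8)·y' = 0, and therefore
  dy/dx = -(1/x)/(8) = -1/(8x)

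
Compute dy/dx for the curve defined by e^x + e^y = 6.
Apply d/dx to both sides, remembering that y depends on x. Each occurrence of y therefore brings in a y' = dy/dx via the chain rule.

With F(x, y) equal to the left-hand side minus the right, differentiate F term by term:
  d/dx[e^(x)] = e^(x)
  d/dx[e^(y)] = y'·e^(y)
  d/dx[-6] = 0
Adding these up, d/dx[F] = 0 becomes
  (e^(x)) + (e^(y))·y' = 0,
so isolating y',
  dy/dx = -(e^(x))/(e^(y)) = -e^(x - y)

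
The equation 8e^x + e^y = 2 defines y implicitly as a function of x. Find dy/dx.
Apply d/dx to both sides, remembering that y depends on x. Each occurrence of y therefore brings in a y' = dy/dx via the chain rule.

With F(x, y) equal to the left-hand side minus the right, differentiate F term by term:
  d/dx[8e^(x)] = 8e^(x)
  d/dx[e^(y)] = y'·e^(y)
  d/dx[-2] = 0
Adding these up, d/dx[F] = 0 becomes
  (8e^(x)) + (e^(y))·y' = 0,
so isolating y',
  dy/dx = -(8e^(x))/(e^(y)) = -8e^(x - y)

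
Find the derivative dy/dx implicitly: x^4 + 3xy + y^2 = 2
Differentiate both sides with respect to x, treating y as y(x). By the chain rule, any term containing y contributes a factor of y' = dy/dx when we differentiate it.

Move every term to one side and write the relation as F(x, y) = 0. Term by term,
  d/dx[x^4] = 4x^3
  d/dx[3xy] = 3x·y' + 3y
  d/dx[y^2] = 2y·y'
  d/dx[-2] = 0

The pieces without y' make up ∂F/∂x and the coefficient of y' is ∂F/∂y:
  ∂F/∂x = 4x^3 + 3y,
  ∂F/∂y = 3x + 2y.

Since d/dx[F] = ∂F/∂x + (∂F/∂y)·y' = 0, solve for y':
  (∂F/∂y)·y' = -∂F/∂x
  dy/dx = -(∂F/∂x)/(∂F/∂y) = -(4x^3 + 3y)/(3x + 2y) = (-4x^3 - 3y)/(3x + 2y)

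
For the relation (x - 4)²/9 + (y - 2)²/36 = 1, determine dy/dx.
Take d/dx of both sides. Since y is implicitly a function of x, the chain rule attaches a y' = dy/dx factor whenever we differentiate through y.

Set F(x, y) = (left side) − (right side), so the curve is F = 0. Differentiating each term of F:
  d/dx[(x - 4)^2/9] = 2x/9 - 8/9
  d/dx[(y - 2)^2/36] = y'(y - 2)/18
  d/dx[-1] = 0

Collecting, the y'-free part is the partial derivative in x and the y' coefficient is the partial derivative in y:
  ∂F/∂x = 2x/9 - 8/9
  ∂F/∂y = y/18 - 1/9

so d/dx[F(x, y(x))] = ∂F/∂x + (∂F/∂y)·y' = 0. Rearranging,
  dy/dx = -(∂F/∂x)/(∂F/∂y) = -(2x/9 - 8/9)/(y/18 - 1/9)
        = -(2(x - 4)/9)/((y - 2)/18) = 4(4 - x)/(y - 2)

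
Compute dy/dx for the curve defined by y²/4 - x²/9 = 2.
Differentiate the relation implicitly: treat y = y(x) and apply the chain rule, so every y-derivative picks up a y' = dy/dx factor.

With everything moved to the left-hand side, differentiate term by term:
  d/dx[-x^2/9] = -2x/9
  d/dx[y^2/4] = y·y'/2
  d/dx[-2] = 0

Separating the contributions that come from x directly and those that come through y:
  without y':      -2x/9
  multiplying y':  y/2

so (-2x/9) + (y/2)·y' = 0, and therefore
  dy/dx = -(-2x/9)/(y/2) = 4x/(9y)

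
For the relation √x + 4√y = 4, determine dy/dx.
Apply d/dx to both sides, remembering that y depends on x. Each occurrence of y therefore brings in a y' = dy/dx via the chain rule.

With F(x, y) equal to the left-hand side minus the right, differentiate F term by term:
  d/dx[√(x)] = 1/(2√(x))
  d/dx[4√(y)] = 2·y'/√(y)
  d/dx[-4] = 0
Adding these up, d/dx[F] = 0 becomes
  (1/(2√(x))) + (2/√(y))·y' = 0,
so isolating y',
  dy/dx = -(1/(2√(x)))/(2/√(y)) = -√(y)/(4√(x))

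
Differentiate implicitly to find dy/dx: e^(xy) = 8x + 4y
Differentiate the relation implicitly: treat y = y(x) and apply the chain rule, so every y-derivative picks up a y' = dy/dx factor.

With everything moved to the left-hand side, differentiate term by term:
  d/dx[-8x] = -8
  d/dx[-4y] = -4·y'
  d/dx[e^(xy)] = (x·y' + y)·e^(xy)

Separating the contributions that come from x directly and those that come through y:
  without y':      y·e^(xy) - 8
  multiplying y':  x·e^(xy) - 4

so (y·e^(xy) - 8) + (x·e^(xy) - 4)·y' = 0, and therefore
  dy/dx = -(y·e^(xy) - 8)/(x·e^(xy) - 4) = (-y·e^(xy) + 8)/(x·e^(xy) - 4)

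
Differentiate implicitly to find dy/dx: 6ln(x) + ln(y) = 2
Apply d/dx to both sides, remembering that y depends on x. Each occurrence of y therefore brings in a y' = dy/dx via the chain rule.

With F(x, y) equal to the left-hand side minus the right, differentiate F term by term:
  d/dx[6ln(x)] = 6/x
  d/dx[ln(y)] = y'/y
  d/dx[-2] = 0
Adding these up, d/dx[F] = 0 becomes
  (6/x) + (1/y)·y' = 0,
so isolating y',
  dy/dx = -(6/x)/(1/y) = -6y/x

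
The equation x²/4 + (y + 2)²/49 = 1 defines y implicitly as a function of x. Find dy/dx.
Apply d/dx to both sides, remembering that y depends on x. Each occurrence of y therefore brings in a y' = dy/dx via the chain rule.

With F(x, y) equal to the left-hand side minus the right, differentiate F term by term:
  d/dx[x^2/4] = x/2
  d/dx[(y + 2)^2/49] = 2·y'(y + 2)/49
  d/dx[-1] = 0
Adding these up, d/dx[F] = 0 becomes
  (x/2) + (2y/49 + 4/49)·y' = 0,
so isolating y',
  dy/dx = -(x/2)/(2y/49 + 4/49)
        = -(x/2)/(2(y + 2)/49) = -49x/(4y + 8)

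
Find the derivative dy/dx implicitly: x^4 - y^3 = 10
Differentiate the relation implicitly: treat y = y(x) and apply the chain rule, so every y-derivative picks up a y' = dy/dx factor.

With everything moved to the left-hand side, differentiate term by term:
  d/dx[x^4] = 4x^3
  d/dx[-y^3] = -3y^2·y'
  d/dx[-10] = 0

Separating the contributions that come from x directly and those that come through y:
  without y':      4x^3
  multiplying y':  -3y^2

so (4x^3) + (-3y^2)·y' = 0, and therefore
  dy/dx = -(4x^3)/(-3y^2) = 4x^3/(3y^2)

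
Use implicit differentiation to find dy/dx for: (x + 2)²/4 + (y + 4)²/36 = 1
Apply d/dx to both sides, remembering that y depends on x. Each occurrence of y therefore brings in a y' = dy/dx via the chain rule.

With F(x, y) equal to the left-hand side minus the right, differentiate F term by term:
  d/dx[(x + 2)^2/4] = x/2 + 1
  d/dx[(y + 4)^2/36] = y'(y + 4)/18
  d/dx[-1] = 0
Adding these up, d/dx[F] = 0 becomes
  (x/2 + 1) + (y/18 + 2/9)·y' = 0,
so isolating y',
  dy/dx = -(x/2 + 1)/(y/18 + 2/9)
        = -((x + 2)/2)/((y + 4)/18) = 9(-x - 2)/(y + 4)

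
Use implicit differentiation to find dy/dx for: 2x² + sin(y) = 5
Differentiate both sides with respect to x, treating y as y(x). By the chain rule, any term containing y contributes a factor of y' = dy/dx when we differentiate it.

Move every term to one side and write the relation as F(x, y) = 0. Term by term,
  d/dx[2x^2] = 4x
  d/dx[sin(y)] = y'·cos(y)
  d/dx[-5] = 0

The pieces without y' make up ∂F/∂x and the coefficient of y' is ∂F/∂y:
  ∂F/∂x = 4x,
  ∂F/∂y = cos(y).

Since d/dx[F] = ∂F/∂x + (∂F/∂y)·y' = 0, solve for y':
  (∂F/∂y)·y' = -∂F/∂x
  dy/dx = -(∂F/∂x)/(∂F/∂y) = -(4x)/(cos(y)) = -4x/cos(y)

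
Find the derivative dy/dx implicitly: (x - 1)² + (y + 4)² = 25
Differentiate both sides with respect to x, treating y as y(x). By the chain rule, any term containing y contributes a factor of y' = dy/dx when we differentiate it.

Move every term to one side and write the relation as F(x, y) = 0. Term by term,
  d/dx[(x - 1)^2] = 2x - 2
  d/dx[(y + 4)^2] = 2·y'(y + 4)
  d/dx[-25] = 0

The pieces without y' make up ∂F/∂x and the coefficient of y' is ∂F/∂y:
  ∂F/∂x = 2x - 2,
  ∂F/∂y = 2y + 8.

Since d/dx[F] = ∂F/∂x + (∂F/∂y)·y' = 0, solve for y':
  (∂F/∂y)·y' = -∂F/∂x
  dy/dx = -(∂F/∂x)/(∂F/∂y) = -(2x - 2)/(2y + 8) = (1 - x)/(y + 4)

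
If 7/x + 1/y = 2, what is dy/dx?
Differentiate both sides with respect to x, treating y as y(x). By the chain rule, any term containing y contributes a factor of y' = dy/dx when we differentiate it.

Move every term to one side and write the relation as F(x, y) = 0. Term by term,
  d/dx[1/y] = -y'/y^2
  d/dx[7/x] = -7/x^2
  d/dx[-2] = 0

The pieces without y' make up ∂F/∂x and the coefficient of y' is ∂F/∂y:
  ∂F/∂x = -7/x^2,
  ∂F/∂y = -1/y^2.

Since d/dx[F] = ∂F/∂x + (∂F/∂y)·y' = 0, solve for y':
  (∂F/∂y)·y' = -∂F/∂x
  dy/dx = -(∂F/∂x)/(∂F/∂y) = -(-7/x^2)/(-1/y^2) = -7y^2/x^2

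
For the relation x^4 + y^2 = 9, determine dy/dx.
Differentiate the relation implicitly: treat y = y(x) and apply the chain rule, so every y-derivative picks up a y' = dy/dx factor.

With everything moved to the left-hand side, differentiate term by term:
  d/dx[x^4] = 4x^3
  d/dx[y^2] = 2y·y'
  d/dx[-9] = 0

Separating the contributions that come from x directly and those that come through y:
  without y':      4x^3
  multiplying y':  2y

so (4x^3) + (2y)·y' = 0, and therefore
  dy/dx = -(4x^3)/(2y) = -2x^3/y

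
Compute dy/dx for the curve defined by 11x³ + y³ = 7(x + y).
Take d/dx of both sides. Since y is implicitly a function of x, the chain rule attaches a y' = dy/dx factor whenever we differentiate through y.

Set F(x, y) = (left side) − (right side), so the curve is F = 0. Differentiating each term of F:
  d/dx[11x^3] = 33x^2
  d/dx[-7x] = -7
  d/dx[y^3] = 3y^2·y'
  d/dx[-7y] = -7·y'

Collecting, the y'-free part is the partial derivative in x and the y' coefficient is the partial derivative in y:
  ∂F/∂x = 33x^2 - 7
  ∂F/∂y = 3y^2 - 7

so d/dx[F(x, y(x))] = ∂F/∂x + (∂F/∂y)·y' = 0. Rearranging,
  dy/dx = -(∂F/∂x)/(∂F/∂y) = -(33x^2 - 7)/(3y^2 - 7) = (7 - 33x^2)/(3y^2 - 7)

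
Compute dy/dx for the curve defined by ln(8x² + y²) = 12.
Apply d/dx to both sides, remembering that y depends on x. Each occurrence of y therefore brings in a y' = dy/dx via the chain rule.

With F(x, y) equal to the left-hand side minus the right, differentiate F term by term:
  d/dx[ln(8x^2 + y^2)] = (16x + 2y·y')/(8x^2 + y^2)
  d/dx[-12] = 0
Adding these up, d/dx[F] = 0 becomes
  (16x/(8x^2 + y^2)) + (2y/(8x^2 + y^2))·y' = 0,
so isolating y',
  dy/dx = -(16x/(8x^2 + y^2))/(2y/(8x^2 + y^2)) = -8x/y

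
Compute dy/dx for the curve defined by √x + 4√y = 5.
Differentiate the relation implicitly: treat y = y(x) and apply the chain rule, so every y-derivative picks up a y' = dy/dx factor.

With everything moved to the left-hand side, differentiate term by term:
  d/dx[√(x)] = 1/(2√(x))
  d/dx[4√(y)] = 2·y'/√(y)
  d/dx[-5] = 0

Separating the contributions that come from x directly and those that come through y:
  without y':      1/(2√(x))
  multiplying y':  2/√(y)

so (1/(2√(x))) + (2/√(y))·y' = 0, and therefore
  dy/dx = -(1/(2√(x)))/(2/√(y)) = -√(y)/(4√(x))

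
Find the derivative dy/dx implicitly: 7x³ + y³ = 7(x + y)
Differentiate both sides with respect to x, treating y as y(x). By the chain rule, any term containing y contributes a factor of y' = dy/dx when we differentiate it.

Move every term to one side and write the relation as F(x, y) = 0. Term by term,
  d/dx[7x^3] = 21x^2
  d/dx[-7x] = -7
  d/dx[y^3] = 3y^2·y'
  d/dx[-7y] = -7·y'

The pieces without y' make up ∂F/∂x and the coefficient of y' is ∂F/∂y:
  ∂F/∂x = 21x^2 - 7,
  ∂F/∂y = 3y^2 - 7.

Since d/dx[F] = ∂F/∂x + (∂F/∂y)·y' = 0, solve for y':
  (∂F/∂y)·y' = -∂F/∂x
  dy/dx = -(∂F/∂x)/(∂F/∂y) = -(21x^2 - 7)/(3y^2 - 7) = 7(1 - 3x^2)/(3y^2 - 7)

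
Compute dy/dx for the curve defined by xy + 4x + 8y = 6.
Differentiate the relation implicitly: treat y = y(x) and apply the chain rule, so every y-derivative picks up a y' = dy/dx factor.

With everything moved to the left-hand side, differentiate term by term:
  d/dx[xy] = x·y' + y
  d/dx[4x] = 4
  d/dx[8y] = 8·y'
  d/dx[-6] = 0

Separating the contributions that come from x directly and those that come through y:
  without y':      y + 4
  multiplying y':  x + 8

so (y + 4) + (x + 8)·y' = 0, and therefore
  dy/dx = -(y + 4)/(x + 8) = (-y - 4)/(x + 8)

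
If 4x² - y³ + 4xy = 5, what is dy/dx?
Take d/dx of both sides. Since y is implicitly a function of x, the chain rule attaches a y' = dy/dx factor whenever we differentiate through y.

Set F(x, y) = (left side) − (right side), so the curve is F = 0. Differentiating each term of F:
  d/dx[4x^2] = 8x
  d/dx[4xy] = 4x·y' + 4y
  d/dx[-y^3] = -3y^2·y'
  d/dx[-5] = 0

Collecting, the y'-free part is the partial derivative in x and the y' coefficient is the partial derivative in y:
  ∂F/∂x = 8x + 4y
  ∂F/∂y = 4x - 3y^2

so d/dx[F(x, y(x))] = ∂F/∂x + (∂F/∂y)·y' = 0. Rearranging,
  dy/dx = -(∂F/∂x)/(∂F/∂y) = -(8x + 4y)/(4x - 3y^2) = 4(-2x - y)/(4x - 3y^2)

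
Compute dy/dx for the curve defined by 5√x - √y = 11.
Apply d/dx to both sides, remembering that y depends on x. Each occurrence of y therefore brings in a y' = dy/dx via the chain rule.

With F(x, y) equal to the left-hand side minus the right, differentiate F term by term:
  d/dx[5√(x)] = 5/(2√(x))
  d/dx[-√(y)] = -y'/(2√(y))
  d/dx[-11] = 0
Adding these up, d/dx[F] = 0 becomes
  (5/(2√(x))) + (-1/(2√(y)))·y' = 0,
so isolating y',
  dy/dx = -(5/(2√(x)))/(-1/(2√(y))) = 5√(y)/√(x)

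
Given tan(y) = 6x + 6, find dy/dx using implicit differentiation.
Differentiate the relation implicitly: treat y = y(x) and apply the chain rule, so every y-derivative picks up a y' = dy/dx factor.

With everything moved to the left-hand side, differentiate term by term:
  d/dx[-6x] = -6
  d/dx[tan(y)] = y'(tan(y)^2 + 1)
  d/dx[-6] = 0

Separating the contributions that come from x directly and those that come through y:
  without y':      -6
  multiplying y':  tan(y)^2 + 1

so (-6) + (tan(y)^2 + 1)·y' = 0, and therefore
  dy/dx = -(-6)/(tan(y)^2 + 1) = 6cos(y)^2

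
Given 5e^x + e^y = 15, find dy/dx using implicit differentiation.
Take d/dx of both sides. Since y is implicitly a function of x, the chain rule attaches a y' = dy/dx factor whenever we differentiate through y.

Set F(x, y) = (left side) − (right side), so the curve is F = 0. Differentiating each term of F:
  d/dx[5e^(x)] = 5e^(x)
  d/dx[e^(y)] = y'·e^(y)
  d/dx[-15] = 0

Collecting, the y'-free part is the partial derivative in x and the y' coefficient is the partial derivative in y:
  ∂F/∂x = 5e^(x)
  ∂F/∂y = e^(y)

so d/dx[F(x, y(x))] = ∂F/∂x + (∂F/∂y)·y' = 0. Rearranging,
  dy/dx = -(∂F/∂x)/(∂F/∂y) = -(5e^(x))/(e^(y)) = -5e^(x - y)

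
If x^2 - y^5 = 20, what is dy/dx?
Apply d/dx to both sides, remembering that y depends on x. Each occurrence of y therefore brings in a y' = dy/dx via the chain rule.

With F(x, y) equal to the left-hand side minus the right, differentiate F term by term:
  d/dx[x^2] = 2x
  d/dx[-y^5] = -5y^4·y'
  d/dx[-20] = 0
Adding these up, d/dx[F] = 0 becomes
  (2x) + (-5y^4)·y' = 0,
so isolating y',
  dy/dx = -(2x)/(-5y^4) = 2x/(5y^4)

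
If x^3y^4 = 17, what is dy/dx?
Differentiate the relation implicitly: treat y = y(x) and apply the chain rule, so every y-derivative picks up a y' = dy/dx factor.

With everything moved to the left-hand side, differentiate term by term:
  d/dx[x^3y^4] = 4x^3y^3·y' + 3x^2y^4
  d/dx[-17] = 0

Separating the contributions that come from x directly and those that come through y:
  without y':      3x^2y^4
  multiplying y':  4x^3y^3

so (3x^2y^4) + (4x^3y^3)·y' = 0, and therefore
  dy/dx = -(3x^2y^4)/(4x^3y^3) = -3y/(4x)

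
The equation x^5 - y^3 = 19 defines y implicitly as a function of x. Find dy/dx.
Differentiate both sides with respect to x, treating y as y(x). By the chain rule, any term containing y contributes a factor of y' = dy/dx when we differentiate it.

Move every term to one side and write the relation as F(x, y) = 0. Term by term,
  d/dx[x^5] = 5x^4
  d/dx[-y^3] = -3y^2·y'
  d/dx[-19] = 0

The pieces without y' make up ∂F/∂x and the coefficient of y' is ∂F/∂y:
  ∂F/∂x = 5x^4,
  ∂F/∂y = -3y^2.

Since d/dx[F] = ∂F/∂x + (∂F/∂y)·y' = 0, solve for y':
  (∂F/∂y)·y' = -∂F/∂x
  dy/dx = -(∂F/∂x)/(∂F/∂y) = -(5x^4)/(-3y^2) = 5x^4/(3y^2)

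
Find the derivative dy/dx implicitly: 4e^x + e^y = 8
Differentiate both sides with respect to x, treating y as y(x). By the chain rule, any term containing y contributes a factor of y' = dy/dx when we differentiate it.

Move every term to one side and write the relation as F(x, y) = 0. Term by term,
  d/dx[4e^(x)] = 4e^(x)
  d/dx[e^(y)] = y'·e^(y)
  d/dx[-8] = 0

The pieces without y' make up ∂F/∂x and the coefficient of y' is ∂F/∂y:
  ∂F/∂x = 4e^(x),
  ∂F/∂y = e^(y).

Since d/dx[F] = ∂F/∂x + (∂F/∂y)·y' = 0, solve for y':
  (∂F/∂y)·y' = -∂F/∂x
  dy/dx = -(∂F/∂x)/(∂F/∂y) = -(4e^(x))/(e^(y)) = -4e^(x - y)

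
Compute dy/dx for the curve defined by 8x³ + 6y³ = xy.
Take d/dx of both sides. Since y is implicitly a function of x, the chain rule attaches a y' = dy/dx factor whenever we differentiate through y.

Set F(x, y) = (left side) − (right side), so the curve is F = 0. Differentiating each term of F:
  d/dx[8x^3] = 24x^2
  d/dx[-xy] = -x·y' - y
  d/dx[6y^3] = 18y^2·y'

Collecting, the y'-free part is the partial derivative in x and the y' coefficient is the partial derivative in y:
  ∂F/∂x = 24x^2 - y
  ∂F/∂y = -x + 18y^2

so d/dx[F(x, y(x))] = ∂F/∂x + (∂F/∂y)·y' = 0. Rearranging,
  dy/dx = -(∂F/∂x)/(∂F/∂y) = -(24x^2 - y)/(-x + 18y^2) = (24x^2 - y)/(x - 18y^2)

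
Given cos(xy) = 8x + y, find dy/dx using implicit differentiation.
Apply d/dx to both sides, remembering that y depends on x. Each occurrence of y therefore brings in a y' = dy/dx via the chain rule.

With F(x, y) equal to the left-hand side minus the right, differentiate F term by term:
  d/dx[-8x] = -8
  d/dx[-y] = -y'
  d/dx[cos(xy)] = -(x·y' + y)·sin(xy)
Adding these up, d/dx[F] = 0 becomes
  (-y·sin(xy) - 8) + (-x·sin(xy) - 1)·y' = 0,
so isolating y',
  dy/dx = -(-y·sin(xy) - 8)/(-x·sin(xy) - 1) = -(y·sin(xy) + 8)/(x·sin(xy) + 1)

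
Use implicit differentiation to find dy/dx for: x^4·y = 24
Take d/dx of both sides. Since y is implicitly a function of x, the chain rule attaches a y' = dy/dx factor whenever we differentiate through y.

Set F(x, y) = (left side) − (right side), so the curve is F = 0. Differentiating each term of F:
  d/dx[x^4y] = x^4·y' + 4x^3y
  d/dx[-24] = 0

Collecting, the y'-free part is the partial derivative in x and the y' coefficient is the partial derivative in y:
  ∂F/∂x = 4x^3y
  ∂F/∂y = x^4

so d/dx[F(x, y(x))] = ∂F/∂x + (∂F/∂y)·y' = 0. Rearranging,
  dy/dx = -(∂F/∂x)/(∂F/∂y) = -(4x^3y)/(x^4) = -4y/x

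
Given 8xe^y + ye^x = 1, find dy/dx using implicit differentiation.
Apply d/dx to both sides, remembering that y depends on x. Each occurrence of y therefore brings in a y' = dy/dx via the chain rule.

With F(x, y) equal to the left-hand side minus the right, differentiate F term by term:
  d/dx[8x·e^(y)] = 8x·y'·e^(y) + 8e^(y)
  d/dx[y·e^(x)] = y·e^(x) + y'·e^(x)
  d/dx[-1] = 0
Adding these up, d/dx[F] = 0 becomes
  (y·e^(x) + 8e^(y)) + (8x·e^(y) + e^(x))·y' = 0,
so isolating y',
  dy/dx = -(y·e^(x) + 8e^(y))/(8x·e^(y) + e^(x)) = (-y·e^(x) - 8e^(y))/(8x·e^(y) + e^(x))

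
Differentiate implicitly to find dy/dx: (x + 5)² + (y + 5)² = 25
Take d/dx of both sides. Since y is implicitly a function of x, the chain rule attaches a y' = dy/dx factor whenever we differentiate through y.

Set F(x, y) = (left side) − (right side), so the curve is F = 0. Differentiating each term of F:
  d/dx[(x + 5)^2] = 2x + 10
  d/dx[(y + 5)^2] = 2·y'(y + 5)
  d/dx[-25] = 0

Collecting, the y'-free part is the partial derivative in x and the y' coefficient is the partial derivative in y:
  ∂F/∂x = 2x + 10
  ∂F/∂y = 2y + 10

so d/dx[F(x, y(x))] = ∂F/∂x + (∂F/∂y)·y' = 0. Rearranging,
  dy/dx = -(∂F/∂x)/(∂F/∂y) = -(2x + 10)/(2y + 10) = (-x - 5)/(y + 5)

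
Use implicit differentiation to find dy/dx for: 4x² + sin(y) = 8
Differentiate both sides with respect to x, treating y as y(x). By the chain rule, any term containing y contributes a factor of y' = dy/dx when we differentiate it.

Move every term to one side and write the relation as F(x, y) = 0. Term by term,
  d/dx[4x^2] = 8x
  d/dx[sin(y)] = y'·cos(y)
  d/dx[-8] = 0

The pieces without y' make up ∂F/∂x and the coefficient of y' is ∂F/∂y:
  ∂F/∂x = 8x,
  ∂F/∂y = cos(y).

Since d/dx[F] = ∂F/∂x + (∂F/∂y)·y' = 0, solve for y':
  (∂F/∂y)·y' = -∂F/∂x
  dy/dx = -(∂F/∂x)/(∂F/∂y) = -(8x)/(cos(y)) = -8x/cos(y)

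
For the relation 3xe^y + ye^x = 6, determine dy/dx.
Apply d/dx to both sides, remembering that y depends on x. Each occurrence of y therefore brings in a y' = dy/dx via the chain rule.

With F(x, y) equal to the left-hand side minus the right, differentiate F term by term:
  d/dx[3x·e^(y)] = 3x·y'·e^(y) + 3e^(y)
  d/dx[y·e^(x)] = y·e^(x) + y'·e^(x)
  d/dx[-6] = 0
Adding these up, d/dx[F] = 0 becomes
  (y·e^(x) + 3e^(y)) + (3x·e^(y) + e^(x))·y' = 0,
so isolating y',
  dy/dx = -(y·e^(x) + 3e^(y))/(3x·e^(y) + e^(x)) = (-y·e^(x) - 3e^(y))/(3x·e^(y) + e^(x))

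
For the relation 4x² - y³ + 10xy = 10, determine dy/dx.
Differentiate the relation implicitly: treat y = y(x) and apply the chain rule, so every y-derivative picks up a y' = dy/dx factor.

With everything moved to the left-hand side, differentiate term by term:
  d/dx[4x^2] = 8x
  d/dx[10xy] = 10x·y' + 10y
  d/dx[-y^3] = -3y^2·y'
  d/dx[-10] = 0

Separating the contributions that come from x directly and those that come through y:
  without y':      8x + 10y
  multiplying y':  10x - 3y^2

so (8x + 10y) + (10x - 3y^2)·y' = 0, and therefore
  dy/dx = -(8x + 10y)/(10x - 3y^2) = 2(-4x - 5y)/(10x - 3y^2)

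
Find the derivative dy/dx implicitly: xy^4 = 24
Apply d/dx to both sides, remembering that y depends on x. Each occurrence of y therefore brings in a y' = dy/dx via the chain rule.

With F(x, y) equal to the left-hand side minus the right, differentiate F term by term:
  d/dx[xy^4] = 4xy^3·y' + y^4
  d/dx[-24] = 0
Adding these up, d/dx[F] = 0 becomes
  (y^4) + (4xy^3)·y' = 0,
so isolating y',
  dy/dx = -(y^4)/(4xy^3) = -y/(4x)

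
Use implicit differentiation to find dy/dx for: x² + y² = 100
Take d/dx of both sides. Since y is implicitly a function of x, the chain rule attaches a y' = dy/dx factor whenever we differentiate through y.

Set F(x, y) = (left side) − (right side), so the curve is F = 0. Differentiating each term of F:
  d/dx[x^2] = 2x
  d/dx[y^2] = 2y·y'
  d/dx[-100] = 0

Collecting, the y'-free part is the partial derivative in x and the y' coefficient is the partial derivative in y:
  ∂F/∂x = 2x
  ∂F/∂y = 2y

so d/dx[F(x, y(x))] = ∂F/∂x + (∂F/∂y)·y' = 0. Rearranging,
  dy/dx = -(∂F/∂x)/(∂F/∂y) = -(2x)/(2y) = -x/y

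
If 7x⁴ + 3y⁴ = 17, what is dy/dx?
Differentiate the relation implicitly: treat y = y(x) and apply the chain rule, so every y-derivative picks up a y' = dy/dx factor.

With everything moved to the left-hand side, differentiate term by term:
  d/dx[7x^4] = 28x^3
  d/dx[3y^4] = 12y^3·y'
  d/dx[-17] = 0

Separating the contributions that come from x directly and those that come through y:
  without y':      28x^3
  multiplying y':  12y^3

so (28x^3) + (12y^3)·y' = 0, and therefore
  dy/dx = -(28x^3)/(12y^3) = -7x^3/(3y^3)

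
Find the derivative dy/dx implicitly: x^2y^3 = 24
Apply d/dx to both sides, remembering that y depends on x. Each occurrence of y therefore brings in a y' = dy/dx via the chain rule.

With F(x, y) equal to the left-hand side minus the right, differentiate F term by term:
  d/dx[x^2y^3] = 3x^2y^2·y' + 2xy^3
  d/dx[-24] = 0
Adding these up, d/dx[F] = 0 becomes
  (2xy^3) + (3x^2y^2)·y' = 0,
so isolating y',
  dy/dx = -(2xy^3)/(3x^2y^2) = -2y/(3x)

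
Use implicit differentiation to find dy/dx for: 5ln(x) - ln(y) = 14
Differentiate the relation implicitly: treat y = y(x) and apply the chain rule, so every y-derivative picks up a y' = dy/dx factor.

With everything moved to the left-hand side, differentiate term by term:
  d/dx[5ln(x)] = 5/x
  d/dx[-ln(y)] = -y'/y
  d/dx[-14] = 0

Separating the contributions that come from x directly and those that come through y:
  without y':      5/x
  multiplying y':  -1/y

so (5/x) + (-1/y)·y' = 0, and therefore
  dy/dx = -(5/x)/(-1/y) = 5y/x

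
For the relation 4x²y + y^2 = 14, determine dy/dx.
Apply d/dx to both sides, remembering that y depends on x. Each occurrence of y therefore brings in a y' = dy/dx via the chain rule.

With F(x, y) equal to the left-hand side minus the right, differentiate F term by term:
  d/dx[4x^2y] = 4x^2·y' + 8xy
  d/dx[y^2] = 2y·y'
  d/dx[-14] = 0
Adding these up, d/dx[F] = 0 becomes
  (8xy) + (4x^2 + 2y)·y' = 0,
so isolating y',
  dy/dx = -(8xy)/(4x^2 + 2y) = -4xy/(2x^2 + y)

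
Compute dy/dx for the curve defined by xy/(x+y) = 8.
Differentiate both sides with respect to x, treating y as y(x). By the chain rule, any term containing y contributes a factor of y' = dy/dx when we differentiate it.

Move every term to one side and write the relation as F(x, y) = 0. Term by term,
  d/dx[xy/(x + y)] = xy(-y' - 1)/(x + y)^2 + x·y'/(x + y) + y/(x + y)
  d/dx[-8] = 0

The pieces without y' make up ∂F/∂x and the coefficient of y' is ∂F/∂y:
  ∂F/∂x = -xy/(x + y)^2 + y/(x + y),
  ∂F/∂y = -xy/(x + y)^2 + x/(x + y).

Since d/dx[F] = ∂F/∂x + (∂F/∂y)·y' = 0, solve for y':
  (∂F/∂y)·y' = -∂F/∂x
  dy/dx = -(∂F/∂x)/(∂F/∂y) = -(-xy/(x + y)^2 + y/(x + y))/(-xy/(x + y)^2 + x/(x + y))
        = -(y^2/(x + y)^2)/(x^2/(x + y)^2) = -y^2/x^2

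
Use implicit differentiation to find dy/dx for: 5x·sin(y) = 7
Take d/dx of both sides. Since y is implicitly a function of x, the chain rule attaches a y' = dy/dx factor whenever we differentiate through y.

Set F(x, y) = (left side) − (right side), so the curve is F = 0. Differentiating each term of F:
  d/dx[5x·sin(y)] = 5x·y'·cos(y) + 5sin(y)
  d/dx[-7] = 0

Collecting, the y'-free part is the partial derivative in x and the y' coefficient is the partial derivative in y:
  ∂F/∂x = 5sin(y)
  ∂F/∂y = 5x·cos(y)

so d/dx[F(x, y(x))] = ∂F/∂x + (∂F/∂y)·y' = 0. Rearranging,
  dy/dx = -(∂F/∂x)/(∂F/∂y) = -(5sin(y))/(5x·cos(y)) = -tan(y)/x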